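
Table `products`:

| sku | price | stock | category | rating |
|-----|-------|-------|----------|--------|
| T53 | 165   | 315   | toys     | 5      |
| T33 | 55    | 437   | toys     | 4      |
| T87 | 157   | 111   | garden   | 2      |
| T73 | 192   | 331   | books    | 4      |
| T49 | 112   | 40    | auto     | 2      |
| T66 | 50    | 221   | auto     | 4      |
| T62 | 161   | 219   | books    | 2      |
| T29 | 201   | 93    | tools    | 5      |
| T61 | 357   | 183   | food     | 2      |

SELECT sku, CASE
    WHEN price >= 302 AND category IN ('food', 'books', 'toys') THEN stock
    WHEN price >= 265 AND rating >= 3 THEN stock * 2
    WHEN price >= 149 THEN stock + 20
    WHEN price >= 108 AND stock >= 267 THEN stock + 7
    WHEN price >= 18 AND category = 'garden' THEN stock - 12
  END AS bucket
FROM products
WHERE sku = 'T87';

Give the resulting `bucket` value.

131

sku = T87: price=157, stock=111, category=garden, rating=2.
price >= 302 AND category IN ('food', 'books', 'toys') → false
price >= 265 AND rating >= 3 → false
price >= 149 → true → 131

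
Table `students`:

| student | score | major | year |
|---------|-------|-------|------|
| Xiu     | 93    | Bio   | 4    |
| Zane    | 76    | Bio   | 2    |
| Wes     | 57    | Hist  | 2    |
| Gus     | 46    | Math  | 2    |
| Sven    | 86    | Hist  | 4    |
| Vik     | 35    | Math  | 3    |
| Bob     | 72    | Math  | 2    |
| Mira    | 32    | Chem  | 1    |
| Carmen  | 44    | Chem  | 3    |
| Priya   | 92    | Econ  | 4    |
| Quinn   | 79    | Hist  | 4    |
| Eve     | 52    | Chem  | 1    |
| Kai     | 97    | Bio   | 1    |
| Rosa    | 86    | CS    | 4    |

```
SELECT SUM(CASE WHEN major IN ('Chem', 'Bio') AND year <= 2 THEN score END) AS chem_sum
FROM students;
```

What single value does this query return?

257

student=Xiu: ✗
student=Zane: ✓ → 76
student=Wes: ✗
student=Gus: ✗
student=Sven: ✗
student=Vik: ✗
student=Bob: ✗
student=Mira: ✓ → 32
student=Carmen: ✗
student=Priya: ✗
student=Quinn: ✗
student=Eve: ✓ → 52
student=Kai: ✓ → 97
student=Rosa: ✗
chem_sum = 76 + 32 + 52 + 97 = 257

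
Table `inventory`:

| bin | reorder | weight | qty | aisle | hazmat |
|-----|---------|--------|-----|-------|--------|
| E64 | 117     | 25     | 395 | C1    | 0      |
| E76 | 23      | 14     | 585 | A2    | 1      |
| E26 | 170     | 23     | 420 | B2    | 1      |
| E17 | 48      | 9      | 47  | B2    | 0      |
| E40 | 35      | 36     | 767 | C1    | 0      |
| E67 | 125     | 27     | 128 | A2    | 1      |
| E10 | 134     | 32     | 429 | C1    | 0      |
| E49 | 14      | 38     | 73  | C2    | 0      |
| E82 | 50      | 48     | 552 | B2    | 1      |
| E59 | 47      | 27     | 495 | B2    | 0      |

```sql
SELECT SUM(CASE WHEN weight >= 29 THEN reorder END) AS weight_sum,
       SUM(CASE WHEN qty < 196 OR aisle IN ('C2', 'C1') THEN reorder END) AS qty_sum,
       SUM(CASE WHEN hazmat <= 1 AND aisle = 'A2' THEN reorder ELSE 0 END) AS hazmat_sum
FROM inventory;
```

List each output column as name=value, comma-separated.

[weight_sum: weight >= 29]
bin=E64: ✗
bin=E76: ✗
bin=E26: ✗
bin=E17: ✗
bin=E40: ✓ → 35
bin=E67: ✗
bin=E10: ✓ → 134
bin=E49: ✓ → 14
bin=E82: ✓ → 50
bin=E59: ✗
weight_sum = 35 + 134 + 14 + 50 = 233
—
[qty_sum: qty < 196 OR aisle IN ('C2', 'C1')]
bin=E64: ✓ → 117
bin=E76: ✗
bin=E26: ✗
bin=E17: ✓ → 48
bin=E40: ✓ → 35
bin=E67: ✓ → 125
bin=E10: ✓ → 134
bin=E49: ✓ → 14
bin=E82: ✗
bin=E59: ✗
qty_sum = 117 + 48 + 35 + 125 + 134 + 14 = 473
—
[hazmat_sum: hazmat <= 1 AND aisle = 'A2']
bin=E64: ✗
bin=E76: ✓ → 23
bin=E26: ✗
bin=E17: ✗
bin=E40: ✗
bin=E67: ✓ → 125
bin=E10: ✗
bin=E49: ✗
bin=E82: ✗
bin=E59: ✗
hazmat_sum = 23 + 125 = 148

weight_sum=233, qty_sum=473, hazmat_sum=148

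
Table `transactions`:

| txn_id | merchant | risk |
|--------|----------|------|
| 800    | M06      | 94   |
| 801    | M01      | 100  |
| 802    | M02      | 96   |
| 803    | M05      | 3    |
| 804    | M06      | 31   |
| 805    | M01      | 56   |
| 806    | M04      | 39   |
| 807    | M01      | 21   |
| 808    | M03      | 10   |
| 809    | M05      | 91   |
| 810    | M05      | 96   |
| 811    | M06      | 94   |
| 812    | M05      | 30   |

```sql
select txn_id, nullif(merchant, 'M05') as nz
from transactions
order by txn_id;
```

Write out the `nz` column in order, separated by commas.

M06, M01, M02, NULL, M06, M01, M04, M01, M03, NULL, NULL, M06, NULL

txn_id=800: merchant=M06 vs M05: differ → M06
txn_id=801: merchant=M01 vs M05: differ → M01
txn_id=802: merchant=M02 vs M05: differ → M02
txn_id=803: merchant=M05 vs M05: equal → NULL
txn_id=804: merchant=M06 vs M05: differ → M06
txn_id=805: merchant=M01 vs M05: differ → M01
txn_id=806: merchant=M04 vs M05: differ → M04
txn_id=807: merchant=M01 vs M05: differ → M01
txn_id=808: merchant=M03 vs M05: differ → M03
txn_id=809: merchant=M05 vs M05: equal → NULL
txn_id=810: merchant=M05 vs M05: equal → NULL
txn_id=811: merchant=M06 vs M05: differ → M06
txn_id=812: merchant=M05 vs M05: equal → NULL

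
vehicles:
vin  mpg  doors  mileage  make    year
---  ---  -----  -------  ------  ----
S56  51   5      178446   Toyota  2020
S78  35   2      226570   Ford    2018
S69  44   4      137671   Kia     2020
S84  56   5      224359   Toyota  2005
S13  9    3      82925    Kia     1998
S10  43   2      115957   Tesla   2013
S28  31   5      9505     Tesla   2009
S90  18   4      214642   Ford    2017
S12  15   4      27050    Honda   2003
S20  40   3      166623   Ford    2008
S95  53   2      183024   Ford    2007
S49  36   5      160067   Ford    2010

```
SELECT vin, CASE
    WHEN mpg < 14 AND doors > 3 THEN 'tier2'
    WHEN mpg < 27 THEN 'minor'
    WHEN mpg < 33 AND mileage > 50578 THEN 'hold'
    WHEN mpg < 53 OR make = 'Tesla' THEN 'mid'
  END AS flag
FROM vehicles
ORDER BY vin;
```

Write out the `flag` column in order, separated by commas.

vin=S10: mpg < 53 OR make = 'Tesla' → mid
vin=S12: mpg < 27 → minor
vin=S13: mpg < 27 → minor
vin=S20: mpg < 53 OR make = 'Tesla' → mid
vin=S28: mpg < 53 OR make = 'Tesla' → mid
vin=S49: mpg < 53 OR make = 'Tesla' → mid
vin=S56: mpg < 53 OR make = 'Tesla' → mid
vin=S69: mpg < 53 OR make = 'Tesla' → mid
vin=S78: mpg < 53 OR make = 'Tesla' → mid
vin=S84: (no match → NULL) → NULL
vin=S90: mpg < 27 → minor
vin=S95: (no match → NULL) → NULL

mid, minor, minor, mid, mid, mid, mid, mid, mid, NULL, minor, NULL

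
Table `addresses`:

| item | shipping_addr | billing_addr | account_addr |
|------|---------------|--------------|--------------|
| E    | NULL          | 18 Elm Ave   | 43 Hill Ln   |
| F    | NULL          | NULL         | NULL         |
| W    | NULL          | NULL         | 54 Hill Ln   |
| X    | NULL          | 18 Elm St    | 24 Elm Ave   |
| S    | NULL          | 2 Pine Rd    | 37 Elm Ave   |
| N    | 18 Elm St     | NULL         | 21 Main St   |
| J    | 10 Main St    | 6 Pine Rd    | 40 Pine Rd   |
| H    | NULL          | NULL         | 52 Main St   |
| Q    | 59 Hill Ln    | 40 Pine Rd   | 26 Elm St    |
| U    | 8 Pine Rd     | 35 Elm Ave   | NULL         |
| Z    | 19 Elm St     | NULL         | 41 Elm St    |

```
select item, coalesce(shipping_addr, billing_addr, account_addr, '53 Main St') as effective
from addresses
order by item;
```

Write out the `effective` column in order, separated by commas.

item=E: shipping_addr=NULL, billing_addr=18 Elm Ave → 18 Elm Ave
item=F: shipping_addr=NULL, billing_addr=NULL, account_addr=NULL, → literal 53 Main St → 53 Main St
item=H: shipping_addr=NULL, billing_addr=NULL, account_addr=52 Main St → 52 Main St
item=J: shipping_addr=10 Main St → 10 Main St
item=N: shipping_addr=18 Elm St → 18 Elm St
item=Q: shipping_addr=59 Hill Ln → 59 Hill Ln
item=S: shipping_addr=NULL, billing_addr=2 Pine Rd → 2 Pine Rd
item=U: shipping_addr=8 Pine Rd → 8 Pine Rd
item=W: shipping_addr=NULL, billing_addr=NULL, account_addr=54 Hill Ln → 54 Hill Ln
item=X: shipping_addr=NULL, billing_addr=18 Elm St → 18 Elm St
item=Z: shipping_addr=19 Elm St → 19 Elm St

18 Elm Ave, 53 Main St, 52 Main St, 10 Main St, 18 Elm St, 59 Hill Ln, 2 Pine Rd, 8 Pine Rd, 54 Hill Ln, 18 Elm St, 19 Elm St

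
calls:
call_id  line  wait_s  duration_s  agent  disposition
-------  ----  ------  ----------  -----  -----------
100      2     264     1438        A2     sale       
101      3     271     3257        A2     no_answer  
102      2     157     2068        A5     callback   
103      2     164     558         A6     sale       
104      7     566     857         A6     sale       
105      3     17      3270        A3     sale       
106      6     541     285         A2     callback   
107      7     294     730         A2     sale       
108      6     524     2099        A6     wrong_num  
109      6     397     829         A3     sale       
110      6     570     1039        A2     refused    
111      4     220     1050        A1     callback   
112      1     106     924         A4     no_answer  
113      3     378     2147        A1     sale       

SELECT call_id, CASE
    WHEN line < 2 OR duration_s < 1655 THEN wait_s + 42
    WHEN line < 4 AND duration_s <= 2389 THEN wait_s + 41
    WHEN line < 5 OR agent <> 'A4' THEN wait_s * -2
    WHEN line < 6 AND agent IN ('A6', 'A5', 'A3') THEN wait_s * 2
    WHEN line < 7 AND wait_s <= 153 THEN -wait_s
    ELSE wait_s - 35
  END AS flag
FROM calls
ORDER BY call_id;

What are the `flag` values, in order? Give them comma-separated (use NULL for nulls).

call_id=100: line < 2 OR duration_s < 1655 → 306
call_id=101: line < 5 OR agent <> 'A4' → -542
call_id=102: line < 4 AND duration_s <= 2389 → 198
call_id=103: line < 2 OR duration_s < 1655 → 206
call_id=104: line < 2 OR duration_s < 1655 → 608
call_id=105: line < 5 OR agent <> 'A4' → -34
call_id=106: line < 2 OR duration_s < 1655 → 583
call_id=107: line < 2 OR duration_s < 1655 → 336
call_id=108: line < 5 OR agent <> 'A4' → -1048
call_id=109: line < 2 OR duration_s < 1655 → 439
call_id=110: line < 2 OR duration_s < 1655 → 612
call_id=111: line < 2 OR duration_s < 1655 → 262
call_id=112: line < 2 OR duration_s < 1655 → 148
call_id=113: line < 4 AND duration_s <= 2389 → 419

306, -542, 198, 206, 608, -34, 583, 336, -1048, 439, 612, 262, 148, 419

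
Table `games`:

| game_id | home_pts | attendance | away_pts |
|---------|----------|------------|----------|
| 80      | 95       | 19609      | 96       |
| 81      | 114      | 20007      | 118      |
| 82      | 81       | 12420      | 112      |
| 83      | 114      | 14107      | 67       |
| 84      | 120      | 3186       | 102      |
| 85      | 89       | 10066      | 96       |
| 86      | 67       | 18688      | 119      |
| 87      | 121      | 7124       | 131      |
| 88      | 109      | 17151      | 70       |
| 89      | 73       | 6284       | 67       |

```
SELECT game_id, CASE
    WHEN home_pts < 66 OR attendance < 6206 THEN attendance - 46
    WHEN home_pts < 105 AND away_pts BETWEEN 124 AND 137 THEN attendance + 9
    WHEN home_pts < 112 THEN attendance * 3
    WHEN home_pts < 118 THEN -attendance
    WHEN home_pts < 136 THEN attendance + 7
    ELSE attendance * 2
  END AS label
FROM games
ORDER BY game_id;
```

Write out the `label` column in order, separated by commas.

game_id=80: home_pts < 112 → 58827
game_id=81: home_pts < 118 → -20007
game_id=82: home_pts < 112 → 37260
game_id=83: home_pts < 118 → -14107
game_id=84: home_pts < 66 OR attendance < 6206 → 3140
game_id=85: home_pts < 112 → 30198
game_id=86: home_pts < 112 → 56064
game_id=87: home_pts < 136 → 7131
game_id=88: home_pts < 112 → 51453
game_id=89: home_pts < 112 → 18852

58827, -20007, 37260, -14107, 3140, 30198, 56064, 7131, 51453, 18852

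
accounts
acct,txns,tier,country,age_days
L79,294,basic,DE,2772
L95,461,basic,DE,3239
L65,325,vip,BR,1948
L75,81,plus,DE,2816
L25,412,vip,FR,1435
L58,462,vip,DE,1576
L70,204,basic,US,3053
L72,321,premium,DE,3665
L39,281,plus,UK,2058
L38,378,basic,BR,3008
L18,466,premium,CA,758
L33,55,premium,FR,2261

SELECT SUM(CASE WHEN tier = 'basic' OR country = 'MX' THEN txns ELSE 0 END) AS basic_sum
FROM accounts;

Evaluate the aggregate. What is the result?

acct=L79: ✓ → 294
acct=L95: ✓ → 461
acct=L65: ✗
acct=L75: ✗
acct=L25: ✗
acct=L58: ✗
acct=L70: ✓ → 204
acct=L72: ✗
acct=L39: ✗
acct=L38: ✓ → 378
acct=L18: ✗
acct=L33: ✗
basic_sum = 294 + 461 + 204 + 378 = 1337

1337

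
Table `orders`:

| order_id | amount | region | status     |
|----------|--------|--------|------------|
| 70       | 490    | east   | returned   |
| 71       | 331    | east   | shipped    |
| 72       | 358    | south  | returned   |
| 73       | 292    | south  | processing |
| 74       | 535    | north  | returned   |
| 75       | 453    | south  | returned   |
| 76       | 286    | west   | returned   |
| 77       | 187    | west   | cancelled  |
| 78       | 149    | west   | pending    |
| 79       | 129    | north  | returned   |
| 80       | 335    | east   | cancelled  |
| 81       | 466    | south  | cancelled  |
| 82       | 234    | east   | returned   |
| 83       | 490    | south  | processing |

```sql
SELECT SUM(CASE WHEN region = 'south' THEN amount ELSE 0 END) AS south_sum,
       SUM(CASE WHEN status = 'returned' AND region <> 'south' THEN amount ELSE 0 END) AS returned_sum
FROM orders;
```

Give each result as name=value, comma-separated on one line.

[south_sum: region = 'south']
order_id=70: ✗
order_id=71: ✗
order_id=72: ✓ → 358
order_id=73: ✓ → 292
order_id=74: ✗
order_id=75: ✓ → 453
order_id=76: ✗
order_id=77: ✗
order_id=78: ✗
order_id=79: ✗
order_id=80: ✗
order_id=81: ✓ → 466
order_id=82: ✗
order_id=83: ✓ → 490
south_sum = 358 + 292 + 453 + 466 + 490 = 2059
—
[returned_sum: status = 'returned' AND region <> 'south']
order_id=70: ✓ → 490
order_id=71: ✗
order_id=72: ✗
order_id=73: ✗
order_id=74: ✓ → 535
order_id=75: ✗
order_id=76: ✓ → 286
order_id=77: ✗
order_id=78: ✗
order_id=79: ✓ → 129
order_id=80: ✗
order_id=81: ✗
order_id=82: ✓ → 234
order_id=83: ✗
returned_sum = 490 + 535 + 286 + 129 + 234 = 1674

south_sum=2059, returned_sum=1674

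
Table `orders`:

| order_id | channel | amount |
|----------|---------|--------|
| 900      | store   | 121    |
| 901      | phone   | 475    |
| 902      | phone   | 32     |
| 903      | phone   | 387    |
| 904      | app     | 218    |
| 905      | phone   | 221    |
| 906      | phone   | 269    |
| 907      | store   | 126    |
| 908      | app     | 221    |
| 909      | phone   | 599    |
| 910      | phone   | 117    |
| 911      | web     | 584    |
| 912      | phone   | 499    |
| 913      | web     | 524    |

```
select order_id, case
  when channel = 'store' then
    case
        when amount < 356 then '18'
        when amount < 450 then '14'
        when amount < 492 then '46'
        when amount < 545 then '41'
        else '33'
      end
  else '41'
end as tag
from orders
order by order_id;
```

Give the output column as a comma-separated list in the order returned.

18, 41, 41, 41, 41, 41, 41, 18, 41, 41, 41, 41, 41, 41

order_id=900: channel='store' → inner[amount < 356] → 18
order_id=901: channel='phone' → outer ELSE → 41
order_id=902: channel='phone' → outer ELSE → 41
order_id=903: channel='phone' → outer ELSE → 41
order_id=904: channel='app' → outer ELSE → 41
order_id=905: channel='phone' → outer ELSE → 41
order_id=906: channel='phone' → outer ELSE → 41
order_id=907: channel='store' → inner[amount < 356] → 18
order_id=908: channel='app' → outer ELSE → 41
order_id=909: channel='phone' → outer ELSE → 41
order_id=910: channel='phone' → outer ELSE → 41
order_id=911: channel='web' → outer ELSE → 41
order_id=912: channel='phone' → outer ELSE → 41
order_id=913: channel='web' → outer ELSE → 41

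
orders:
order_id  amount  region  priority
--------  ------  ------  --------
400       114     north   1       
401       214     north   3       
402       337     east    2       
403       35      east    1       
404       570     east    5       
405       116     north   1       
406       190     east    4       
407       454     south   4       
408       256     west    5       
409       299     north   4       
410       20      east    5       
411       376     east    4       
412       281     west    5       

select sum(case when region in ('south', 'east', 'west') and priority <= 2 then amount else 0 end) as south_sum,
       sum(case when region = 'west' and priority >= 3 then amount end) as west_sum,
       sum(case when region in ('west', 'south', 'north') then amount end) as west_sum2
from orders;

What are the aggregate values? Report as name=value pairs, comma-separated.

[south_sum: region in ('south', 'east', 'west') and priority <= 2]
order_id=400: ✗
order_id=401: ✗
order_id=402: ✓ → 337
order_id=403: ✓ → 35
order_id=404: ✗
order_id=405: ✗
order_id=406: ✗
order_id=407: ✗
order_id=408: ✗
order_id=409: ✗
order_id=410: ✗
order_id=411: ✗
order_id=412: ✗
south_sum = 337 + 35 = 372
—
[west_sum: region = 'west' and priority >= 3]
order_id=400: ✗
order_id=401: ✗
order_id=402: ✗
order_id=403: ✗
order_id=404: ✗
order_id=405: ✗
order_id=406: ✗
order_id=407: ✗
order_id=408: ✓ → 256
order_id=409: ✗
order_id=410: ✗
order_id=411: ✗
order_id=412: ✓ → 281
west_sum = 256 + 281 = 537
—
[west_sum2: region in ('west', 'south', 'north')]
order_id=400: ✓ → 114
order_id=401: ✓ → 214
order_id=402: ✗
order_id=403: ✗
order_id=404: ✗
order_id=405: ✓ → 116
order_id=406: ✗
order_id=407: ✓ → 454
order_id=408: ✓ → 256
order_id=409: ✓ → 299
order_id=410: ✗
order_id=411: ✗
order_id=412: ✓ → 281
west_sum2 = 114 + 214 + 116 + 454 + 256 + 299 + 281 = 1734

south_sum=372, west_sum=537, west_sum2=1734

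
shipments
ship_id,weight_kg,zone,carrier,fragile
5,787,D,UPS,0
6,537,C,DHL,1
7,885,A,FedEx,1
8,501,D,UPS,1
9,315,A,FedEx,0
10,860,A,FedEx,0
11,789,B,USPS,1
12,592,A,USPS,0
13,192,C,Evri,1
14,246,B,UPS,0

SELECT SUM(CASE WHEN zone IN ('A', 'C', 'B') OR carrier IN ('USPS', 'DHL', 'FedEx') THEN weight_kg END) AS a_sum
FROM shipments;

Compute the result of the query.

4416

ship_id=5: ✗
ship_id=6: ✓ → 537
ship_id=7: ✓ → 885
ship_id=8: ✗
ship_id=9: ✓ → 315
ship_id=10: ✓ → 860
ship_id=11: ✓ → 789
ship_id=12: ✓ → 592
ship_id=13: ✓ → 192
ship_id=14: ✓ → 246
a_sum = 537 + 885 + 315 + 860 + 789 + 592 + 192 + 246 = 4416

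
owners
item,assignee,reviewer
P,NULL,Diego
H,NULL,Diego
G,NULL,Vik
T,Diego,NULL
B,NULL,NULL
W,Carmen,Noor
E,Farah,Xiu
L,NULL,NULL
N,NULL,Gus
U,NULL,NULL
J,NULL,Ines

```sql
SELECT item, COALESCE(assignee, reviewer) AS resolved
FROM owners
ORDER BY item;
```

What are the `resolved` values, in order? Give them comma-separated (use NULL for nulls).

NULL, Farah, Vik, Diego, Ines, NULL, Gus, Diego, Diego, NULL, Carmen

item=B: assignee=NULL, reviewer=NULL (all NULL) → NULL
item=E: assignee=Farah → Farah
item=G: assignee=NULL, reviewer=Vik → Vik
item=H: assignee=NULL, reviewer=Diego → Diego
item=J: assignee=NULL, reviewer=Ines → Ines
item=L: assignee=NULL, reviewer=NULL (all NULL) → NULL
item=N: assignee=NULL, reviewer=Gus → Gus
item=P: assignee=NULL, reviewer=Diego → Diego
item=T: assignee=Diego → Diego
item=U: assignee=NULL, reviewer=NULL (all NULL) → NULL
item=W: assignee=Carmen → Carmen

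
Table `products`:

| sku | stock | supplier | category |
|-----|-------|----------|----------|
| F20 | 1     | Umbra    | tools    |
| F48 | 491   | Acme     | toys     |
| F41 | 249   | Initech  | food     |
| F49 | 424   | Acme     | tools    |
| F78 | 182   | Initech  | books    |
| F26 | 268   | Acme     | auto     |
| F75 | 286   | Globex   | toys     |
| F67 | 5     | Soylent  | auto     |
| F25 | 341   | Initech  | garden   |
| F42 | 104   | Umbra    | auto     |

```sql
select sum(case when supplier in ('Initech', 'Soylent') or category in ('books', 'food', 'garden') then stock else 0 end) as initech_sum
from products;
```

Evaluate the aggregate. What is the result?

sku=F20: ✗
sku=F48: ✗
sku=F41: ✓ → 249
sku=F49: ✗
sku=F78: ✓ → 182
sku=F26: ✗
sku=F75: ✗
sku=F67: ✓ → 5
sku=F25: ✓ → 341
sku=F42: ✗
initech_sum = 249 + 182 + 5 + 341 = 777

777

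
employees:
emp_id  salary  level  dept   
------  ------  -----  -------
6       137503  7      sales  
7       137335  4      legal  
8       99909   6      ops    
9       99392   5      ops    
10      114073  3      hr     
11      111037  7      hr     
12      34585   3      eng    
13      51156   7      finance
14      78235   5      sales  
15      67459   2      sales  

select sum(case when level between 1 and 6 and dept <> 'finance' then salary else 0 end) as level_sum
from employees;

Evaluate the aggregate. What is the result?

630988

emp_id=6: ✗
emp_id=7: ✓ → 137335
emp_id=8: ✓ → 99909
emp_id=9: ✓ → 99392
emp_id=10: ✓ → 114073
emp_id=11: ✗
emp_id=12: ✓ → 34585
emp_id=13: ✗
emp_id=14: ✓ → 78235
emp_id=15: ✓ → 67459
level_sum = 137335 + 99909 + 99392 + 114073 + 34585 + 78235 + 67459 = 630988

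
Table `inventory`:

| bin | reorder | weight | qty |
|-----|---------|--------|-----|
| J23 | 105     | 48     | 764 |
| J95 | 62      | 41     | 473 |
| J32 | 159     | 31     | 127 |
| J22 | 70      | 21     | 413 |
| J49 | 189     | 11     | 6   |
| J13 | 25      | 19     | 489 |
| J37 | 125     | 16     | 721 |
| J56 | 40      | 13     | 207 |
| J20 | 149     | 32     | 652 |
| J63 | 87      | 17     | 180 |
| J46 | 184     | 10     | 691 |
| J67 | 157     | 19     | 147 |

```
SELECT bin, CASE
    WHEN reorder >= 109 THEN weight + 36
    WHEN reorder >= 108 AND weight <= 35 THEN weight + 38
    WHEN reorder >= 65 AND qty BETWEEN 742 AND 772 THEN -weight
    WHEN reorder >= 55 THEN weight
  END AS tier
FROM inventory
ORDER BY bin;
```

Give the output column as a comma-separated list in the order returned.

NULL, 68, 21, -48, 67, 52, 46, 47, NULL, 17, 55, 41

bin=J13: (no match → NULL) → NULL
bin=J20: reorder >= 109 → 68
bin=J22: reorder >= 55 → 21
bin=J23: reorder >= 65 AND qty BETWEEN 742 AND 772 → -48
bin=J32: reorder >= 109 → 67
bin=J37: reorder >= 109 → 52
bin=J46: reorder >= 109 → 46
bin=J49: reorder >= 109 → 47
bin=J56: (no match → NULL) → NULL
bin=J63: reorder >= 55 → 17
bin=J67: reorder >= 109 → 55
bin=J95: reorder >= 55 → 41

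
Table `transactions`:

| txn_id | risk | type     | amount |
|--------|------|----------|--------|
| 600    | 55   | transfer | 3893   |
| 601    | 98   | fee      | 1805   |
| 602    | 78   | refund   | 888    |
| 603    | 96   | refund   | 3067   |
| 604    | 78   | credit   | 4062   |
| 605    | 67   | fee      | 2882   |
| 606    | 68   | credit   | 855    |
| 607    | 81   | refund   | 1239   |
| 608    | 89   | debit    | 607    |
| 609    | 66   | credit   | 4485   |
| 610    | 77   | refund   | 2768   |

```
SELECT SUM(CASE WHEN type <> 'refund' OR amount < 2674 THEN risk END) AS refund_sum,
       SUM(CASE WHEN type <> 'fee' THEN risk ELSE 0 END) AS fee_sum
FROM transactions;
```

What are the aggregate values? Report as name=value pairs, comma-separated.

[refund_sum: type <> 'refund' OR amount < 2674]
txn_id=600: ✓ → 55
txn_id=601: ✓ → 98
txn_id=602: ✓ → 78
txn_id=603: ✗
txn_id=604: ✓ → 78
txn_id=605: ✓ → 67
txn_id=606: ✓ → 68
txn_id=607: ✓ → 81
txn_id=608: ✓ → 89
txn_id=609: ✓ → 66
txn_id=610: ✗
refund_sum = 55 + 98 + 78 + 78 + 67 + 68 + 81 + 89 + 66 = 680
—
[fee_sum: type <> 'fee']
txn_id=600: ✓ → 55
txn_id=601: ✗
txn_id=602: ✓ → 78
txn_id=603: ✓ → 96
txn_id=604: ✓ → 78
txn_id=605: ✗
txn_id=606: ✓ → 68
txn_id=607: ✓ → 81
txn_id=608: ✓ → 89
txn_id=609: ✓ → 66
txn_id=610: ✓ → 77
fee_sum = 55 + 78 + 96 + 78 + 68 + 81 + 89 + 66 + 77 = 688

refund_sum=680, fee_sum=688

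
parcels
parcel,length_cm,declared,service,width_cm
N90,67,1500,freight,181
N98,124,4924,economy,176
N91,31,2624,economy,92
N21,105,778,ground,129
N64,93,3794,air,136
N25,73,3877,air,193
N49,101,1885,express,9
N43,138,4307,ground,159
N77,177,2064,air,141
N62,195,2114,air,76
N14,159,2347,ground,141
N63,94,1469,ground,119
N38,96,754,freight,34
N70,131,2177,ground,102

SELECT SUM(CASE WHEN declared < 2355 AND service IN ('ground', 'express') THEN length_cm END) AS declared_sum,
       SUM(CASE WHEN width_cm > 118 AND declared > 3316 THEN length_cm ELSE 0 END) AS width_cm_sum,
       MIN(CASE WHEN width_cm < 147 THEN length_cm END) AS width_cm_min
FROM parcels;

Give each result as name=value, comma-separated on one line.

declared_sum=590, width_cm_sum=428, width_cm_min=31

[declared_sum: declared < 2355 AND service IN ('ground', 'express')]
parcel=N90: ✗
parcel=N98: ✗
parcel=N91: ✗
parcel=N21: ✓ → 105
parcel=N64: ✗
parcel=N25: ✗
parcel=N49: ✓ → 101
parcel=N43: ✗
parcel=N77: ✗
parcel=N62: ✗
parcel=N14: ✓ → 159
parcel=N63: ✓ → 94
parcel=N38: ✗
parcel=N70: ✓ → 131
declared_sum = 105 + 101 + 159 + 94 + 131 = 590
—
[width_cm_sum: width_cm > 118 AND declared > 3316]
parcel=N90: ✗
parcel=N98: ✓ → 124
parcel=N91: ✗
parcel=N21: ✗
parcel=N64: ✓ → 93
parcel=N25: ✓ → 73
parcel=N49: ✗
parcel=N43: ✓ → 138
parcel=N77: ✗
parcel=N62: ✗
parcel=N14: ✗
parcel=N63: ✗
parcel=N38: ✗
parcel=N70: ✗
width_cm_sum = 124 + 93 + 73 + 138 = 428
—
[width_cm_min: width_cm < 147]
parcel=N90: ✗
parcel=N98: ✗
parcel=N91: ✓ → 31
parcel=N21: ✓ → 105
parcel=N64: ✓ → 93
parcel=N25: ✗
parcel=N49: ✓ → 101
parcel=N43: ✗
parcel=N77: ✓ → 177
parcel=N62: ✓ → 195
parcel=N14: ✓ → 159
parcel=N63: ✓ → 94
parcel=N38: ✓ → 96
parcel=N70: ✓ → 131
width_cm_min = MIN(31, 105, 93, 101, 177, 195, 159, 94, 96, 131) = 31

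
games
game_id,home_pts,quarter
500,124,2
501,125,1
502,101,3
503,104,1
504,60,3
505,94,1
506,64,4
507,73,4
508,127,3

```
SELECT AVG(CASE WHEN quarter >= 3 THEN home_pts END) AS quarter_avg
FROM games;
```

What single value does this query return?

85

game_id=500: ✗
game_id=501: ✗
game_id=502: ✓ → 101
game_id=503: ✗
game_id=504: ✓ → 60
game_id=505: ✗
game_id=506: ✓ → 64
game_id=507: ✓ → 73
game_id=508: ✓ → 127
quarter_avg = (101 + 60 + 64 + 73 + 127) / 5 = 85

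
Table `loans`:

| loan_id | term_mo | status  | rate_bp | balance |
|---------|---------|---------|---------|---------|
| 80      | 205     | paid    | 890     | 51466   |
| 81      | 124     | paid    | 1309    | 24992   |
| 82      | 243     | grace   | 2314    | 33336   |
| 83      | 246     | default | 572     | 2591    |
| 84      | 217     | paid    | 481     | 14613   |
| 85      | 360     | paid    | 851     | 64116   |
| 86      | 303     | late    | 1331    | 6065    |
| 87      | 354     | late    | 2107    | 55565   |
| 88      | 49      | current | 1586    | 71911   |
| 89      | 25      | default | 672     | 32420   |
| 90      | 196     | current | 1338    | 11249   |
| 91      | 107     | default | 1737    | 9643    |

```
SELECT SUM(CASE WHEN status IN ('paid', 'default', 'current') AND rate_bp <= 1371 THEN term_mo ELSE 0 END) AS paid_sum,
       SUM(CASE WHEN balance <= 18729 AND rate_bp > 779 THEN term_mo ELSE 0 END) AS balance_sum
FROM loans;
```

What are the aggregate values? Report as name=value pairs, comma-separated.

paid_sum=1373, balance_sum=606

[paid_sum: status IN ('paid', 'default', 'current') AND rate_bp <= 1371]
loan_id=80: ✓ → 205
loan_id=81: ✓ → 124
loan_id=82: ✗
loan_id=83: ✓ → 246
loan_id=84: ✓ → 217
loan_id=85: ✓ → 360
loan_id=86: ✗
loan_id=87: ✗
loan_id=88: ✗
loan_id=89: ✓ → 25
loan_id=90: ✓ → 196
loan_id=91: ✗
paid_sum = 205 + 124 + 246 + 217 + 360 + 25 + 196 = 1373
—
[balance_sum: balance <= 18729 AND rate_bp > 779]
loan_id=80: ✗
loan_id=81: ✗
loan_id=82: ✗
loan_id=83: ✗
loan_id=84: ✗
loan_id=85: ✗
loan_id=86: ✓ → 303
loan_id=87: ✗
loan_id=88: ✗
loan_id=89: ✗
loan_id=90: ✓ → 196
loan_id=91: ✓ → 107
balance_sum = 303 + 196 + 107 = 606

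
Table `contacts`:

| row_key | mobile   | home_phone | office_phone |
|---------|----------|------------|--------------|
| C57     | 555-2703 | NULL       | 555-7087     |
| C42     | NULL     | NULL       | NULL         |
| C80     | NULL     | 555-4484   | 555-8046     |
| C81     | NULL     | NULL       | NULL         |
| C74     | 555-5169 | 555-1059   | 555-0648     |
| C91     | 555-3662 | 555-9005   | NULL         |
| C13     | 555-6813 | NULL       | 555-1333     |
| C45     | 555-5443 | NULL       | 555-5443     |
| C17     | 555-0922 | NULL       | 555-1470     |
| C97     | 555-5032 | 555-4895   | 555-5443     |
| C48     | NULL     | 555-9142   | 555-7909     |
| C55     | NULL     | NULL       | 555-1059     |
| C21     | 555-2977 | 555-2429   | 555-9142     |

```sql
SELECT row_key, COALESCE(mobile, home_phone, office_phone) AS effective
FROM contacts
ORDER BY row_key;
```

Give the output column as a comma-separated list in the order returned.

555-6813, 555-0922, 555-2977, NULL, 555-5443, 555-9142, 555-1059, 555-2703, 555-5169, 555-4484, NULL, 555-3662, 555-5032

row_key=C13: mobile=555-6813 → 555-6813
row_key=C17: mobile=555-0922 → 555-0922
row_key=C21: mobile=555-2977 → 555-2977
row_key=C42: mobile=NULL, home_phone=NULL, office_phone=NULL (all NULL) → NULL
row_key=C45: mobile=555-5443 → 555-5443
row_key=C48: mobile=NULL, home_phone=555-9142 → 555-9142
row_key=C55: mobile=NULL, home_phone=NULL, office_phone=555-1059 → 555-1059
row_key=C57: mobile=555-2703 → 555-2703
row_key=C74: mobile=555-5169 → 555-5169
row_key=C80: mobile=NULL, home_phone=555-4484 → 555-4484
row_key=C81: mobile=NULL, home_phone=NULL, office_phone=NULL (all NULL) → NULL
row_key=C91: mobile=555-3662 → 555-3662
row_key=C97: mobile=555-5032 → 555-5032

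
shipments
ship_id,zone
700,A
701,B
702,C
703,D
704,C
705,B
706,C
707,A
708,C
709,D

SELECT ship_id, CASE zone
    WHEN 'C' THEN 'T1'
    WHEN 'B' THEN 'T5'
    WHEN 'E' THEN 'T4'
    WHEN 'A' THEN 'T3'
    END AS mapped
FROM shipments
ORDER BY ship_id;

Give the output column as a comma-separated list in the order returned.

T3, T5, T1, NULL, T1, T5, T1, T3, T1, NULL

ship_id=700: zone='A' → T3
ship_id=701: zone='B' → T5
ship_id=702: zone='C' → T1
ship_id=703: (no match → NULL) → NULL
ship_id=704: zone='C' → T1
ship_id=705: zone='B' → T5
ship_id=706: zone='C' → T1
ship_id=707: zone='A' → T3
ship_id=708: zone='C' → T1
ship_id=709: (no match → NULL) → NULL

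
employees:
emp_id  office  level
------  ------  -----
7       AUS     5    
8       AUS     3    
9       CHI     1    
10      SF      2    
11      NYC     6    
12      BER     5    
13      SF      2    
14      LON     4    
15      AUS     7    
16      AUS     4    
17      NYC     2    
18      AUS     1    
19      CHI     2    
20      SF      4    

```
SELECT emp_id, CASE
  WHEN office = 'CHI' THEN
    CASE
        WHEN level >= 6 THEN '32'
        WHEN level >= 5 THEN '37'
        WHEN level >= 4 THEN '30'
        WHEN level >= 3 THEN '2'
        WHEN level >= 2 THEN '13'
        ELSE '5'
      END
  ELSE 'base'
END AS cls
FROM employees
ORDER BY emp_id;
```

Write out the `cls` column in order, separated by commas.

base, base, 5, base, base, base, base, base, base, base, base, base, 13, base

emp_id=7: office='AUS' → outer ELSE → base
emp_id=8: office='AUS' → outer ELSE → base
emp_id=9: office='CHI' → inner[ELSE] → 5
emp_id=10: office='SF' → outer ELSE → base
emp_id=11: office='NYC' → outer ELSE → base
emp_id=12: office='BER' → outer ELSE → base
emp_id=13: office='SF' → outer ELSE → base
emp_id=14: office='LON' → outer ELSE → base
emp_id=15: office='AUS' → outer ELSE → base
emp_id=16: office='AUS' → outer ELSE → base
emp_id=17: office='NYC' → outer ELSE → base
emp_id=18: office='AUS' → outer ELSE → base
emp_id=19: office='CHI' → inner[level >= 2] → 13
emp_id=20: office='SF' → outer ELSE → base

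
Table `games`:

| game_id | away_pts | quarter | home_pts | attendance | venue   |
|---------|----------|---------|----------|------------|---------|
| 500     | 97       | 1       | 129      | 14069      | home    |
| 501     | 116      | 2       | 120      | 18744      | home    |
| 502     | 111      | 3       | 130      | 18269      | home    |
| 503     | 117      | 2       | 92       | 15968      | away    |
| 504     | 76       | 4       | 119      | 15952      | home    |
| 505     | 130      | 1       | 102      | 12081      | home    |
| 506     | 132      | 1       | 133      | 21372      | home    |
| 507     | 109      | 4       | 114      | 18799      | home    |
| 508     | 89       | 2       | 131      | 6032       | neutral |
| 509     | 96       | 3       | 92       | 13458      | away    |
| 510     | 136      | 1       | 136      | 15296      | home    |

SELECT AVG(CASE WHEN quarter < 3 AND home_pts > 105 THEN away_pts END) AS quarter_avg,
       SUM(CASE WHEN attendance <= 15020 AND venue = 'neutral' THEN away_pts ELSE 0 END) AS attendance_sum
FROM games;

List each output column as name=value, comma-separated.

quarter_avg=114, attendance_sum=89

[quarter_avg: quarter < 3 AND home_pts > 105]
game_id=500: ✓ → 97
game_id=501: ✓ → 116
game_id=502: ✗
game_id=503: ✗
game_id=504: ✗
game_id=505: ✗
game_id=506: ✓ → 132
game_id=507: ✗
game_id=508: ✓ → 89
game_id=509: ✗
game_id=510: ✓ → 136
quarter_avg = (97 + 116 + 132 + 89 + 136) / 5 = 114
—
[attendance_sum: attendance <= 15020 AND venue = 'neutral']
game_id=500: ✗
game_id=501: ✗
game_id=502: ✗
game_id=503: ✗
game_id=504: ✗
game_id=505: ✗
game_id=506: ✗
game_id=507: ✗
game_id=508: ✓ → 89
game_id=509: ✗
game_id=510: ✗
attendance_sum = 89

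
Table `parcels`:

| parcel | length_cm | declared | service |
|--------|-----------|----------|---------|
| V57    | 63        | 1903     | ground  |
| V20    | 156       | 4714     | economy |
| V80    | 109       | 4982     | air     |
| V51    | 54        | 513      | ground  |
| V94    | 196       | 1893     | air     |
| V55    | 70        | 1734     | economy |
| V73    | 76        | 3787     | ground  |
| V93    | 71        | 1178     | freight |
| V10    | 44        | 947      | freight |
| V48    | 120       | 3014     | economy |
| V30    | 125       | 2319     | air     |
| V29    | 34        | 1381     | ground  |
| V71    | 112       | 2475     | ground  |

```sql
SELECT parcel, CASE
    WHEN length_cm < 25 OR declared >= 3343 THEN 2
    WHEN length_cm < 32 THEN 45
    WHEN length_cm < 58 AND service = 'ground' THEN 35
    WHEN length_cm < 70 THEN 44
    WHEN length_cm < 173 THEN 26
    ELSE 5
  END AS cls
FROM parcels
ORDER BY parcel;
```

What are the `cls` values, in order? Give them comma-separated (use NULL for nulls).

44, 2, 35, 26, 26, 35, 26, 44, 26, 2, 2, 26, 5

parcel=V10: length_cm < 70 → 44
parcel=V20: length_cm < 25 OR declared >= 3343 → 2
parcel=V29: length_cm < 58 AND service = 'ground' → 35
parcel=V30: length_cm < 173 → 26
parcel=V48: length_cm < 173 → 26
parcel=V51: length_cm < 58 AND service = 'ground' → 35
parcel=V55: length_cm < 173 → 26
parcel=V57: length_cm < 70 → 44
parcel=V71: length_cm < 173 → 26
parcel=V73: length_cm < 25 OR declared >= 3343 → 2
parcel=V80: length_cm < 25 OR declared >= 3343 → 2
parcel=V93: length_cm < 173 → 26
parcel=V94: ELSE → 5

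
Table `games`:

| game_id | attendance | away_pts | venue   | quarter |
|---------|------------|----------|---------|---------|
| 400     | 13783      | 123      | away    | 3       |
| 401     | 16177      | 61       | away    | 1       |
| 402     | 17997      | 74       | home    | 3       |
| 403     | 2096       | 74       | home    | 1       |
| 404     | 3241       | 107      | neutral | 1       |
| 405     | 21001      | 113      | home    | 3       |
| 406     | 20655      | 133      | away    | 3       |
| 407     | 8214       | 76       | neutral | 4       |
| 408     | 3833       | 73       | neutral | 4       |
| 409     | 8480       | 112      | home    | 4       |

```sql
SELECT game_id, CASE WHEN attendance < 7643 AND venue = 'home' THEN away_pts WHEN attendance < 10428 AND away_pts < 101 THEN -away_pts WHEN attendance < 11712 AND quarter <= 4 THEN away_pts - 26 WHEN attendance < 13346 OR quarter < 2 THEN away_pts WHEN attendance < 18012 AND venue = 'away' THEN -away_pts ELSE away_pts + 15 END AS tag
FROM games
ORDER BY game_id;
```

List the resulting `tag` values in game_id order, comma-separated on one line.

game_id=400: attendance < 18012 AND venue = 'away' → -123
game_id=401: attendance < 13346 OR quarter < 2 → 61
game_id=402: ELSE → 89
game_id=403: attendance < 7643 AND venue = 'home' → 74
game_id=404: attendance < 11712 AND quarter <= 4 → 81
game_id=405: ELSE → 128
game_id=406: ELSE → 148
game_id=407: attendance < 10428 AND away_pts < 101 → -76
game_id=408: attendance < 10428 AND away_pts < 101 → -73
game_id=409: attendance < 11712 AND quarter <= 4 → 86

-123, 61, 89, 74, 81, 128, 148, -76, -73, 86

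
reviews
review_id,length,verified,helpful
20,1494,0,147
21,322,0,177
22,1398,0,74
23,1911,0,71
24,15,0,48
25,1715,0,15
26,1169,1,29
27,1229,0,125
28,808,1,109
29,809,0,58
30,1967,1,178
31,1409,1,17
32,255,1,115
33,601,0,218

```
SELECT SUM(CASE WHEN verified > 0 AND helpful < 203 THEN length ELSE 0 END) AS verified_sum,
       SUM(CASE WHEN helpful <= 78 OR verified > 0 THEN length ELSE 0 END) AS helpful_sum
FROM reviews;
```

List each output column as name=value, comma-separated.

[verified_sum: verified > 0 AND helpful < 203]
review_id=20: ✗
review_id=21: ✗
review_id=22: ✗
review_id=23: ✗
review_id=24: ✗
review_id=25: ✗
review_id=26: ✓ → 1169
review_id=27: ✗
review_id=28: ✓ → 808
review_id=29: ✗
review_id=30: ✓ → 1967
review_id=31: ✓ → 1409
review_id=32: ✓ → 255
review_id=33: ✗
verified_sum = 1169 + 808 + 1967 + 1409 + 255 = 5608
—
[helpful_sum: helpful <= 78 OR verified > 0]
review_id=20: ✗
review_id=21: ✗
review_id=22: ✓ → 1398
review_id=23: ✓ → 1911
review_id=24: ✓ → 15
review_id=25: ✓ → 1715
review_id=26: ✓ → 1169
review_id=27: ✗
review_id=28: ✓ → 808
review_id=29: ✓ → 809
review_id=30: ✓ → 1967
review_id=31: ✓ → 1409
review_id=32: ✓ → 255
review_id=33: ✗
helpful_sum = 1398 + 1911 + 15 + 1715 + 1169 + 808 + 809 + 1967 + 1409 + 255 = 11456

verified_sum=5608, helpful_sum=11456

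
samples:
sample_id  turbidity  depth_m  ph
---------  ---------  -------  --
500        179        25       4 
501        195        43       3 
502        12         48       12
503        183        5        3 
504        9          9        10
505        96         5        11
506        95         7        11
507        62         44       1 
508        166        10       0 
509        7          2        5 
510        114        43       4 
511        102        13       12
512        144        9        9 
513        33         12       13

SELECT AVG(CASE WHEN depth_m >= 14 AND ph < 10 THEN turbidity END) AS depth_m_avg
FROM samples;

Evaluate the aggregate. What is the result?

sample_id=500: ✓ → 179
sample_id=501: ✓ → 195
sample_id=502: ✗
sample_id=503: ✗
sample_id=504: ✗
sample_id=505: ✗
sample_id=506: ✗
sample_id=507: ✓ → 62
sample_id=508: ✗
sample_id=509: ✗
sample_id=510: ✓ → 114
sample_id=511: ✗
sample_id=512: ✗
sample_id=513: ✗
depth_m_avg = (179 + 195 + 62 + 114) / 4 = 137.5

137.5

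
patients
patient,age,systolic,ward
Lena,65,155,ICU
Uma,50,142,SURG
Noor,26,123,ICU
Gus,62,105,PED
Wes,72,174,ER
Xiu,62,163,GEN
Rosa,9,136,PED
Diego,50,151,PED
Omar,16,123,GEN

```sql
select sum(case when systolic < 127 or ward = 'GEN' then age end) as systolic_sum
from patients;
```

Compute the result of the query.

166

patient=Lena: ✗
patient=Uma: ✗
patient=Noor: ✓ → 26
patient=Gus: ✓ → 62
patient=Wes: ✗
patient=Xiu: ✓ → 62
patient=Rosa: ✗
patient=Diego: ✗
patient=Omar: ✓ → 16
systolic_sum = 26 + 62 + 62 + 16 = 166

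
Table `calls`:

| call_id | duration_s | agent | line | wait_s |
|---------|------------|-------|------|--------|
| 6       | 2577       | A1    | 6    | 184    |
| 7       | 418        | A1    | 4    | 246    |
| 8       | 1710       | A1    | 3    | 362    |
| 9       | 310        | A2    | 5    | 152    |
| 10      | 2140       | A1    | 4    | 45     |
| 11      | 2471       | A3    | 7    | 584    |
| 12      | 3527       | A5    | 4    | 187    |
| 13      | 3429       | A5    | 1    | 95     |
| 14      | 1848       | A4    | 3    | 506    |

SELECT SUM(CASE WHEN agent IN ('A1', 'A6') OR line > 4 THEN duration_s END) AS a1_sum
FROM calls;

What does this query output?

call_id=6: ✓ → 2577
call_id=7: ✓ → 418
call_id=8: ✓ → 1710
call_id=9: ✓ → 310
call_id=10: ✓ → 2140
call_id=11: ✓ → 2471
call_id=12: ✗
call_id=13: ✗
call_id=14: ✗
a1_sum = 2577 + 418 + 1710 + 310 + 2140 + 2471 = 9626

9626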